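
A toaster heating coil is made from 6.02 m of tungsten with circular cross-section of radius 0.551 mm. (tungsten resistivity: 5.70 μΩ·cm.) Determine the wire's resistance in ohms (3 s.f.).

0.360 Ω

ρ = 5.70 μΩ·cm = 5.70×10^-8 Ω·m
A = πr² = π(5.5100e-04 m)² = 9.538e-07 m²
R = ρL/A = (5.70×10^-8)(6.02 m)/(9.538e-07 m²) = 0.360 Ω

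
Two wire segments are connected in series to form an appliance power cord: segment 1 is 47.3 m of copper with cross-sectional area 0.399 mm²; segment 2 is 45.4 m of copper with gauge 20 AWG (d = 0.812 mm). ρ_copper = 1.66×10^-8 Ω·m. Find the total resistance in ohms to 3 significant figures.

3.42 Ω

Segment 1: A = 0.399 mm² = 3.990e-07 m²
R₁ = ρL/A = (1.66×10^-8)(47.3)/(3.990e-07) = 1.968 Ω
Segment 2: A = π(0.812/2 mm)² = π(4.0600e-04 m)² = 5.178e-07 m²
R₂ = (1.66×10^-8)(45.4)/(5.178e-07) = 1.455 Ω
R = R₁ + R₂ = 3.42 Ω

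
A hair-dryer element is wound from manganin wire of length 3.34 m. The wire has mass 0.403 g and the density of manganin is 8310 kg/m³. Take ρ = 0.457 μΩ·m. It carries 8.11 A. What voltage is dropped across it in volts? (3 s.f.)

ρ = 0.457 μΩ·m = 4.57×10^-7 Ω·m
A = m/(density·L) = 4.030×10^-4/(8310×3.34) = 1.4520e-08 m²
R = ρL/A = (4.57×10^-7)(3.34)/(1.4520e-08) = 105.1 Ω
V = IR = 8.11 × 105.1 = 853 V

853 V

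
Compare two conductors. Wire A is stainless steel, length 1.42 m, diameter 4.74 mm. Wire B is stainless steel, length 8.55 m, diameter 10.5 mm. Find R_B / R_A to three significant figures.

R ∝ ρL/d², so R_B/R_A = (L_B/L_A) × (d_A/d_B)²
= (8.55/1.42) × (4.74/10.5)² = 1.23

1.23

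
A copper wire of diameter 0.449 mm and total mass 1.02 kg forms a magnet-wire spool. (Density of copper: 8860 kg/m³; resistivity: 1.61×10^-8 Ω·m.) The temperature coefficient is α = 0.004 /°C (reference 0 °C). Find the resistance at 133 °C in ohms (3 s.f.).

113 Ω

A = π(d/2)² = π(2.2450e-04 m)² = 1.5834e-07 m²
L = m/(density·A) = 1.02/(8860×1.5834e-07) = 727.1 m
R = ρL/A = (1.61×10^-8)(727.1)/(1.5834e-07) = 73.93 Ω
R(133 °C) = 73.93 × (1 + 0.004×133) = 113 Ω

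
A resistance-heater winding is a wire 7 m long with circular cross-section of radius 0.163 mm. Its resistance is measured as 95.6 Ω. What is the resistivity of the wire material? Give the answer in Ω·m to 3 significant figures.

1.14×10^-6 Ω·m

A = πr² = π(1.6300e-04 m)² = 8.347e-08 m²
ρ = RA/L = (95.6)(8.347e-08)/(7) = 1.14×10^-6 Ω·m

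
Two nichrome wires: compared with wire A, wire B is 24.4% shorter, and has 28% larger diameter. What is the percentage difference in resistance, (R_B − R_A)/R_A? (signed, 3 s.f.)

R ∝ L/d², so R_B/R_A = (1 − 24.4/100) × (1 + 28/100)⁻²
= 0.756 × 0.6103 = 0.4614
(R_B − R_A)/R_A = 0.4614 − 1 = -53.9%

-53.9%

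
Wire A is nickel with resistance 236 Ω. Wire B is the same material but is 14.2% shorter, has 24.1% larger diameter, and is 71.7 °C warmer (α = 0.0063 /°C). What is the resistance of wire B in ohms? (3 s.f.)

191 Ω

R ∝ ρL/d² with ρ ∝ (1+αΔT), so R_B/R_A = (1 − 14.2/100) × (1 + 24.1/100)⁻² × (1 + 0.0063×71.7)
= 0.858 × 0.6493 × 1.452 = 0.8088
R_B = 0.8088 × 236 = 191 Ω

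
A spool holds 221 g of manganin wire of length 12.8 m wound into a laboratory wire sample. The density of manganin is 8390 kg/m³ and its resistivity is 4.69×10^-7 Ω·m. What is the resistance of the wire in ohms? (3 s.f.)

2.92 Ω

A = m/(density·L) = 0.221/(8390×12.8) = 2.0579e-06 m²
R = ρL/A = (4.69×10^-7)(12.8)/(2.0579e-06) = 2.92 Ω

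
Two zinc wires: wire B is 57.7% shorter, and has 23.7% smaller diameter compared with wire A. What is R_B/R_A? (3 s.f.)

0.727

R ∝ L/d², so R_B/R_A = (1 − 57.7/100) × (1 − 23.7/100)⁻²
= 0.423 × 1.718 = 0.727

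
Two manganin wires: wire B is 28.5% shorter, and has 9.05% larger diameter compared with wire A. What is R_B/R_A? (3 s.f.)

R ∝ L/d², so R_B/R_A = (1 − 28.5/100) × (1 + 9.05/100)⁻²
= 0.715 × 0.8409 = 0.601

0.601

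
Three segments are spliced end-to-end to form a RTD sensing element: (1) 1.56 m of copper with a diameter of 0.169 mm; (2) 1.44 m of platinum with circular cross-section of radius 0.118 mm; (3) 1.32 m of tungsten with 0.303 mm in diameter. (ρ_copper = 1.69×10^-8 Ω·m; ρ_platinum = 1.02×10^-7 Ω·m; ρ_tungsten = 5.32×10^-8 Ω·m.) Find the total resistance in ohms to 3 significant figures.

Seg 1: A = π(d/2)² = π(8.4500e-05 m)² = 2.243e-08 m²
R_1 = (1.69×10^-8)(1.56)/(2.243e-08) = 1.175 Ω
Seg 2: A = πr² = π(1.1800e-04 m)² = 4.374e-08 m²
R_2 = (1.02×10^-7)(1.44)/(4.374e-08) = 3.358 Ω
Seg 3: A = π(d/2)² = π(1.5150e-04 m)² = 7.211e-08 m²
R_3 = (5.32×10^-8)(1.32)/(7.211e-08) = 0.9739 Ω
R_total = R_1 + R_2 + R_3 = 5.51 Ω

5.51 Ω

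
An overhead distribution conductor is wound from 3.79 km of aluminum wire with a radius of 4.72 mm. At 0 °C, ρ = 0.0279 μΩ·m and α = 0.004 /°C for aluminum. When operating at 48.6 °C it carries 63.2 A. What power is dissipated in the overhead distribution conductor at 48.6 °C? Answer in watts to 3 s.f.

7210 W

ρ = 0.0279 μΩ·m = 2.79×10^-8 Ω·m
A = πr² = π(4.7200e-03 m)² = 6.999e-05 m²
R₍0₎ = ρL/A = (2.79×10^-8)(3790)/(6.999e-05) = 1.511 Ω
R₍48.6₎ = R₍0₎(1 + αΔT) = 1.511 × (1 + 0.004×48.6) = 1.805 Ω
P = I²R = (63.2)² × 1.805 = 7210 W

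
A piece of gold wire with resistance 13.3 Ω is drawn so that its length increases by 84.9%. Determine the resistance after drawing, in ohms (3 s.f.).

k = 1 + 84.9/100 = 1.849; volume constant ⇒ A' = A/k, so R' = k²R.
R' = 3.419 × 13.3 = 45.5 Ω

45.5 Ω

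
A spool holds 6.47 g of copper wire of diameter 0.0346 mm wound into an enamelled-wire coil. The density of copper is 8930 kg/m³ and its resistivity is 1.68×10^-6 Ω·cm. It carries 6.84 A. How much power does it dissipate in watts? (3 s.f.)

ρ = 1.68×10^-6 Ω·cm = 1.68×10^-8 Ω·m
A = π(d/2)² = π(1.7300e-05 m)² = 9.4025e-10 m²
L = m/(density·A) = 0.00647/(8930×9.4025e-10) = 770.6 m
R = ρL/A = (1.68×10^-8)(770.6)/(9.4025e-10) = 13770 Ω
P = I²R = (6.84)² × 13770 = 6.44×10^5 W

6.44×10^5 W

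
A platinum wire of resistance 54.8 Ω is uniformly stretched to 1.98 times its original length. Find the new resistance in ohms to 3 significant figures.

215 Ω

Volume constant ⇒ A' = A/k with k = 1.98. R' = ρ(kL)/(A/k) = k²R.
R' = 3.92 × 54.8 = 215 Ω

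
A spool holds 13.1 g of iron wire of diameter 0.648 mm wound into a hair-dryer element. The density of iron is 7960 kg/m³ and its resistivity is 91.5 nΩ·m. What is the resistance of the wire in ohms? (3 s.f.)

ρ = 91.5 nΩ·m = 9.15×10^-8 Ω·m
A = π(d/2)² = π(3.2400e-04 m)² = 3.2979e-07 m²
L = m/(density·A) = 0.0131/(7960×3.2979e-07) = 4.99 m
R = ρL/A = (9.15×10^-8)(4.99)/(3.2979e-07) = 1.38 Ω

1.38 Ω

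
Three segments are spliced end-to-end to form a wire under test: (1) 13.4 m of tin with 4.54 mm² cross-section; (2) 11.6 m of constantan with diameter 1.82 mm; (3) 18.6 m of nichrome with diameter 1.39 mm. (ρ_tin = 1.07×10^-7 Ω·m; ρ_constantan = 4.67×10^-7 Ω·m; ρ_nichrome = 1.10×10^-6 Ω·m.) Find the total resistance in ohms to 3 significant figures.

15.9 Ω

Seg 1: A = 4.54 mm² = 4.540e-06 m²
R_1 = (1.07×10^-7)(13.4)/(4.540e-06) = 0.3158 Ω
Seg 2: A = π(d/2)² = π(9.1000e-04 m)² = 2.602e-06 m²
R_2 = (4.67×10^-7)(11.6)/(2.602e-06) = 2.082 Ω
Seg 3: A = π(d/2)² = π(6.9500e-04 m)² = 1.517e-06 m²
R_3 = (1.10×10^-6)(18.6)/(1.517e-06) = 13.48 Ω
R_total = R_1 + R_2 + R_3 = 15.9 Ω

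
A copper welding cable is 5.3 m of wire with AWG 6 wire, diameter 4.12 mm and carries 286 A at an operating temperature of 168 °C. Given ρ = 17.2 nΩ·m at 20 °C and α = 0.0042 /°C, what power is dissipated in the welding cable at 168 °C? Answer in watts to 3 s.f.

907 W

ρ = 17.2 nΩ·m = 1.72×10^-8 Ω·m
A = π(4.12/2 mm)² = π(2.0600e-03 m)² = 1.333e-05 m²
R₍20₎ = ρL/A = (1.72×10^-8)(5.3)/(1.333e-05) = 0.006838 Ω
R₍168₎ = R₍20₎(1 + αΔT) = 0.006838 × (1 + 0.0042×148) = 0.01109 Ω
P = I²R = (286)² × 0.01109 = 907 W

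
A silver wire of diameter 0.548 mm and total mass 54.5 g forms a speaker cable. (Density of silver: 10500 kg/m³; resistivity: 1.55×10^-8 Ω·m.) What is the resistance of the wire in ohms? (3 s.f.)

1.45 Ω

A = π(d/2)² = π(2.7400e-04 m)² = 2.3586e-07 m²
L = m/(density·A) = 0.0545/(10500×2.3586e-07) = 22.01 m
R = ρL/A = (1.55×10^-8)(22.01)/(2.3586e-07) = 1.45 Ω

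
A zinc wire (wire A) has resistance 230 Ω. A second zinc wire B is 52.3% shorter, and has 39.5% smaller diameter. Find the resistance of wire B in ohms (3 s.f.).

R ∝ L/d², so R_B/R_A = (1 − 52.3/100) × (1 − 39.5/100)⁻²
= 0.477 × 2.732 = 1.303
R_B = 1.303 × 230 = 300 Ω

300 Ω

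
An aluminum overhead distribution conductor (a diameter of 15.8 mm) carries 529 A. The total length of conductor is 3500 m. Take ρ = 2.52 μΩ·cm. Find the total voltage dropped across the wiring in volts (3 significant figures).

ρ = 2.52 μΩ·cm = 2.52×10^-8 Ω·m
A = π(d/2)² = π(7.9000e-03 m)² = 1.961e-04 m²
R = ρL/A = (2.52×10^-8)(3500)/(1.961e-04) = 0.4498 Ω
V = IR = 529 × 0.4498 = 238 V

238 V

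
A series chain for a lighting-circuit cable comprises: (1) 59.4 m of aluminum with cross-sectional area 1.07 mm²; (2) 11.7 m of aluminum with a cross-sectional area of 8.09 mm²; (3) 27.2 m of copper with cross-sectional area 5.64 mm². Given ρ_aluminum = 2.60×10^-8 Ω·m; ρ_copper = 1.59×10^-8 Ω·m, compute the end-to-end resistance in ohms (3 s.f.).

1.56 Ω

Seg 1: A = 1.07 mm² = 1.070e-06 m²
R_1 = (2.60×10^-8)(59.4)/(1.070e-06) = 1.443 Ω
Seg 2: A = 8.09 mm² = 8.090e-06 m²
R_2 = (2.60×10^-8)(11.7)/(8.090e-06) = 0.0376 Ω
Seg 3: A = 5.64 mm² = 5.640e-06 m²
R_3 = (1.59×10^-8)(27.2)/(5.640e-06) = 0.07668 Ω
R_total = R_1 + R_2 + R_3 = 1.56 Ω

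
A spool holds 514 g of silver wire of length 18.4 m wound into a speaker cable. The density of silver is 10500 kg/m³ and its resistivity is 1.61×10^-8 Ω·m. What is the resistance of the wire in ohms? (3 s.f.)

0.111 Ω

A = m/(density·L) = 0.514/(10500×18.4) = 2.6605e-06 m²
R = ρL/A = (1.61×10^-8)(18.4)/(2.6605e-06) = 0.111 Ω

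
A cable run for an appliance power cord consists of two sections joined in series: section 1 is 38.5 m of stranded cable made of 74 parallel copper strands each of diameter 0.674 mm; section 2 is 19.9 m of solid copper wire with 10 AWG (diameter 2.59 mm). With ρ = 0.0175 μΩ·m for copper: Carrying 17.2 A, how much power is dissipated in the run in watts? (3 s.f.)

ρ = 0.0175 μΩ·m = 1.75×10^-8 Ω·m
Section 1: A_strand = π(3.3700e-04)² = 3.568e-07 m²; R₁ = ρL/(N·A_s) = (1.75×10^-8)(38.5)/(74×3.568e-07) = 0.02552 Ω
Section 2: A = π(2.59/2 mm)² = π(1.2950e-03 m)² = 5.269e-06 m²
R₂ = (1.75×10^-8)(19.9)/(5.269e-06) = 0.0661 Ω
R = R₁ + R₂ = 0.09162 Ω
P = I²R = (17.2)² × 0.09162 = 27.1 W

27.1 W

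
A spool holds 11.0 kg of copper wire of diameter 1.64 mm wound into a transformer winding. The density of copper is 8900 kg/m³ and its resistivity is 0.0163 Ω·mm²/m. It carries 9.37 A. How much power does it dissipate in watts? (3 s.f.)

ρ = 0.0163 Ω·mm²/m = 1.63×10^-8 Ω·m
A = π(d/2)² = π(8.2000e-04 m)² = 2.1124e-06 m²
L = m/(density·A) = 11/(8900×2.1124e-06) = 585.1 m
R = ρL/A = (1.63×10^-8)(585.1)/(2.1124e-06) = 4.515 Ω
P = I²R = (9.37)² × 4.515 = 396 W

396 W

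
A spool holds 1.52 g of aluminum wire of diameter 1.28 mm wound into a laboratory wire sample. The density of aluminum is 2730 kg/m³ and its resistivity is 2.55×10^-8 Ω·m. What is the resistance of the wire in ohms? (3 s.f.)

0.00857 Ω

A = π(d/2)² = π(6.4000e-04 m)² = 1.2868e-06 m²
L = m/(density·A) = 0.00152/(2730×1.2868e-06) = 0.4327 m
R = ρL/A = (2.55×10^-8)(0.4327)/(1.2868e-06) = 0.00857 Ω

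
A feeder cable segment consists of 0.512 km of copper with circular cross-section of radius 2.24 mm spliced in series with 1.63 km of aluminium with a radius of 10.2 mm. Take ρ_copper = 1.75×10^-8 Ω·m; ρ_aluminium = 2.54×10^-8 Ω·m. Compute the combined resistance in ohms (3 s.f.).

0.695 Ω

Segment 1: A = πr² = π(2.2400e-03 m)² = 1.576e-05 m²
R₁ = ρL/A = (1.75×10^-8)(512)/(1.576e-05) = 0.5684 Ω
Segment 2: A = πr² = π(1.0200e-02 m)² = 3.269e-04 m²
R₂ = (2.54×10^-8)(1630)/(3.269e-04) = 0.1267 Ω
R = R₁ + R₂ = 0.695 Ω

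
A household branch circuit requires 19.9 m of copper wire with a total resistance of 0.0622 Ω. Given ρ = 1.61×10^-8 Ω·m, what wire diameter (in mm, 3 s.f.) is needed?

2.56 mm

A = ρL/R = (1.61×10^-8)(19.9)/(0.0622) = 5.151e-06 m²
d = 2√(A/π) = 2.561e-03 m = 2.56 mm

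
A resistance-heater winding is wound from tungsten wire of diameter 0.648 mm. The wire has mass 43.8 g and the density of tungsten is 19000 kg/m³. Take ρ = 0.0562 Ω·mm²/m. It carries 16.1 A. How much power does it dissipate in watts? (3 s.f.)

309 W

ρ = 0.0562 Ω·mm²/m = 5.62×10^-8 Ω·m
A = π(d/2)² = π(3.2400e-04 m)² = 3.2979e-07 m²
L = m/(density·A) = 0.0438/(19000×3.2979e-07) = 6.99 m
R = ρL/A = (5.62×10^-8)(6.99)/(3.2979e-07) = 1.191 Ω
P = I²R = (16.1)² × 1.191 = 309 W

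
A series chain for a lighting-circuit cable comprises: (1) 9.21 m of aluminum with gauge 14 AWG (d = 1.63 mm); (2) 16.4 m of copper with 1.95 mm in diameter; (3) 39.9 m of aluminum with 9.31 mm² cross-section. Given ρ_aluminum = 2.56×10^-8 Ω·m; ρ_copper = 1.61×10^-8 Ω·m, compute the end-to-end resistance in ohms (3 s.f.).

Seg 1: A = π(1.63/2 mm)² = π(8.1500e-04 m)² = 2.087e-06 m²
R_1 = (2.56×10^-8)(9.21)/(2.087e-06) = 0.113 Ω
Seg 2: A = π(d/2)² = π(9.7500e-04 m)² = 2.986e-06 m²
R_2 = (1.61×10^-8)(16.4)/(2.986e-06) = 0.08841 Ω
Seg 3: A = 9.31 mm² = 9.310e-06 m²
R_3 = (2.56×10^-8)(39.9)/(9.310e-06) = 0.1097 Ω
R_total = R_1 + R_2 + R_3 = 0.311 Ω

0.311 Ω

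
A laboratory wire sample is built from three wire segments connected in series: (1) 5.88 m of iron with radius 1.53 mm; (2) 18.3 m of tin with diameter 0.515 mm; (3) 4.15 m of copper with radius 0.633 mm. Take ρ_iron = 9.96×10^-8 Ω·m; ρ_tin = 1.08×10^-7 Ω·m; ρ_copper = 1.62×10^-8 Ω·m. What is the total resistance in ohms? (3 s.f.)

Seg 1: A = πr² = π(1.5300e-03 m)² = 7.354e-06 m²
R_1 = (9.96×10^-8)(5.88)/(7.354e-06) = 0.07963 Ω
Seg 2: A = π(d/2)² = π(2.5750e-04 m)² = 2.083e-07 m²
R_2 = (1.08×10^-7)(18.3)/(2.083e-07) = 9.488 Ω
Seg 3: A = πr² = π(6.3300e-04 m)² = 1.259e-06 m²
R_3 = (1.62×10^-8)(4.15)/(1.259e-06) = 0.05341 Ω
R_total = R_1 + R_2 + R_3 = 9.62 Ω

9.62 Ω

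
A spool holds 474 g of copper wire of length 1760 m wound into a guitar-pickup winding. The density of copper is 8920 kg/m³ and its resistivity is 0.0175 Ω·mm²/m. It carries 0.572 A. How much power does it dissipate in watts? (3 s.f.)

ρ = 0.0175 Ω·mm²/m = 1.75×10^-8 Ω·m
A = m/(density·L) = 0.474/(8920×1760) = 3.0193e-08 m²
R = ρL/A = (1.75×10^-8)(1760)/(3.0193e-08) = 1020 Ω
P = I²R = (0.572)² × 1020 = 334 W

334 W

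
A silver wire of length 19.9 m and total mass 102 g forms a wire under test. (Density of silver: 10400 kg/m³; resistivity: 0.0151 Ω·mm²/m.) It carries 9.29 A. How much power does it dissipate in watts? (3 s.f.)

52.6 W

ρ = 0.0151 Ω·mm²/m = 1.51×10^-8 Ω·m
A = m/(density·L) = 0.102/(10400×19.9) = 4.9285e-07 m²
R = ρL/A = (1.51×10^-8)(19.9)/(4.9285e-07) = 0.6097 Ω
P = I²R = (9.29)² × 0.6097 = 52.6 W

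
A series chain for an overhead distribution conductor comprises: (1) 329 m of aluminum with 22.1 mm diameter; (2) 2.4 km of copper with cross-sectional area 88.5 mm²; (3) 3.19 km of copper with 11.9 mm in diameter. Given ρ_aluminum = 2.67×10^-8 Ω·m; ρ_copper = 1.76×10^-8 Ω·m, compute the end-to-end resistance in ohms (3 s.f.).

Seg 1: A = π(d/2)² = π(1.1050e-02 m)² = 3.836e-04 m²
R_1 = (2.67×10^-8)(329)/(3.836e-04) = 0.0229 Ω
Seg 2: A = 88.5 mm² = 8.850e-05 m²
R_2 = (1.76×10^-8)(2400)/(8.850e-05) = 0.4773 Ω
Seg 3: A = π(d/2)² = π(5.9500e-03 m)² = 1.112e-04 m²
R_3 = (1.76×10^-8)(3190)/(1.112e-04) = 0.5048 Ω
R_total = R_1 + R_2 + R_3 = 1.00 Ω

1.00 Ω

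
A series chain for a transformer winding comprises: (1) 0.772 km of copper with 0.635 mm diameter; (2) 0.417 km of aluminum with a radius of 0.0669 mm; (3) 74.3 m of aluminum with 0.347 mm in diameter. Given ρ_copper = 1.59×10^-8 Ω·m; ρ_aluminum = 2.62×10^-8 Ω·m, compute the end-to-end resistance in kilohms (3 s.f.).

0.836 kΩ

Seg 1: A = π(d/2)² = π(3.1750e-04 m)² = 3.167e-07 m²
R_1 = (1.59×10^-8)(772)/(3.167e-07) = 38.76 Ω
Seg 2: A = πr² = π(6.6900e-05 m)² = 1.406e-08 m²
R_2 = (2.62×10^-8)(417)/(1.406e-08) = 777 Ω
Seg 3: A = π(d/2)² = π(1.7350e-04 m)² = 9.457e-08 m²
R_3 = (2.62×10^-8)(74.3)/(9.457e-08) = 20.58 Ω
R_total = R_1 + R_2 + R_3 = 0.836 kΩ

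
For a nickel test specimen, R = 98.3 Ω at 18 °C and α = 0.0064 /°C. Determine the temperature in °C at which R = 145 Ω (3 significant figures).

92.2 °C

R = R₀(1 + α(T − T₀)) ⇒ T = T₀ + (R/R₀ − 1)/α
T = 18 + (145/98.3 − 1)/0.0064 = 18 + (0.4751)/0.0064 = 92.2 °C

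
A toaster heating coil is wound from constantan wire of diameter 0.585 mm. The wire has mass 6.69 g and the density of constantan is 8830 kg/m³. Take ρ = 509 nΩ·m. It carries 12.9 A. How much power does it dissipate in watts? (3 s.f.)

ρ = 509 nΩ·m = 5.09×10^-7 Ω·m
A = π(d/2)² = π(2.9250e-04 m)² = 2.6878e-07 m²
L = m/(density·A) = 0.00669/(8830×2.6878e-07) = 2.819 m
R = ρL/A = (5.09×10^-7)(2.819)/(2.6878e-07) = 5.338 Ω
P = I²R = (12.9)² × 5.338 = 888 W

888 W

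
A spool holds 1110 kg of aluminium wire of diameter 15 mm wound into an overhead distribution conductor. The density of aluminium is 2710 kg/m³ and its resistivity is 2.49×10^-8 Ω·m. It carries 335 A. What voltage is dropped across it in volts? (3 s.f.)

109 V

A = π(d/2)² = π(7.5000e-03 m)² = 1.7671e-04 m²
L = m/(density·A) = 1110/(2710×1.7671e-04) = 2318 m
R = ρL/A = (2.49×10^-8)(2318)/(1.7671e-04) = 0.3266 Ω
V = IR = 335 × 0.3266 = 109 V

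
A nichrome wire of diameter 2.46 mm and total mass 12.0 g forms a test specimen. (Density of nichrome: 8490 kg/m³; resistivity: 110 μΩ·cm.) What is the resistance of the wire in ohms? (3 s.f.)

0.0688 Ω

ρ = 110 μΩ·cm = 1.10×10^-6 Ω·m
A = π(d/2)² = π(1.2300e-03 m)² = 4.7529e-06 m²
L = m/(density·A) = 0.012/(8490×4.7529e-06) = 0.2974 m
R = ρL/A = (1.10×10^-6)(0.2974)/(4.7529e-06) = 0.0688 Ω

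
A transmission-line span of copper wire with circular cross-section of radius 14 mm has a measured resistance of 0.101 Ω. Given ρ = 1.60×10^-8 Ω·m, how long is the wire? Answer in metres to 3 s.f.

3890 m

A = πr² = π(1.4000e-02 m)² = 6.158e-04 m²
L = RA/ρ = (0.101)(6.158e-04)/(1.60×10^-8) = 3890 m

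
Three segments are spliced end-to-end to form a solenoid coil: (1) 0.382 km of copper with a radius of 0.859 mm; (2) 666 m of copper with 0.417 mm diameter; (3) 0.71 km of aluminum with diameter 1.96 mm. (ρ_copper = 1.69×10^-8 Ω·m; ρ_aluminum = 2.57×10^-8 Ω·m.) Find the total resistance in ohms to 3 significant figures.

91.2 Ω

Seg 1: A = πr² = π(8.5900e-04 m)² = 2.318e-06 m²
R_1 = (1.69×10^-8)(382)/(2.318e-06) = 2.785 Ω
Seg 2: A = π(d/2)² = π(2.0850e-04 m)² = 1.366e-07 m²
R_2 = (1.69×10^-8)(666)/(1.366e-07) = 82.41 Ω
Seg 3: A = π(d/2)² = π(9.8000e-04 m)² = 3.017e-06 m²
R_3 = (2.57×10^-8)(710)/(3.017e-06) = 6.048 Ω
R_total = R_1 + R_2 + R_3 = 91.2 Ω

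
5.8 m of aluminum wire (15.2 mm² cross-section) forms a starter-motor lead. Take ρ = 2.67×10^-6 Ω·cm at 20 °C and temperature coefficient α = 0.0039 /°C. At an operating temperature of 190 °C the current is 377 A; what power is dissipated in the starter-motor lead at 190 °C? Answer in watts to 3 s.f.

2410 W

ρ = 2.67×10^-6 Ω·cm = 2.67×10^-8 Ω·m
A = 15.2 mm² = 1.520e-05 m²
R₍20₎ = ρL/A = (2.67×10^-8)(5.8)/(1.520e-05) = 0.01019 Ω
R₍190₎ = R₍20₎(1 + αΔT) = 0.01019 × (1 + 0.0039×170) = 0.01694 Ω
P = I²R = (377)² × 0.01694 = 2410 W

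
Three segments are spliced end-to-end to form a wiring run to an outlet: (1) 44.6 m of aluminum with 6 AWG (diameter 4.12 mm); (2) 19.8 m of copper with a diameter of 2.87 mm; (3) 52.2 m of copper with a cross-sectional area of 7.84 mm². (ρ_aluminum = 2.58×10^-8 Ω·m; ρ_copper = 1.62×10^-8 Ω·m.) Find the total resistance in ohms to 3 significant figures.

0.244 Ω

Seg 1: A = π(4.12/2 mm)² = π(2.0600e-03 m)² = 1.333e-05 m²
R_1 = (2.58×10^-8)(44.6)/(1.333e-05) = 0.08631 Ω
Seg 2: A = π(d/2)² = π(1.4350e-03 m)² = 6.469e-06 m²
R_2 = (1.62×10^-8)(19.8)/(6.469e-06) = 0.04958 Ω
Seg 3: A = 7.84 mm² = 7.840e-06 m²
R_3 = (1.62×10^-8)(52.2)/(7.840e-06) = 0.1079 Ω
R_total = R_1 + R_2 + R_3 = 0.244 Ω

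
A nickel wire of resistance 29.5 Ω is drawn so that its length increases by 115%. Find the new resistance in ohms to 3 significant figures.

k = 1 + 115/100 = 2.15; volume constant ⇒ A' = A/k, so R' = k²R.
R' = 4.622 × 29.5 = 136 Ω

136 Ω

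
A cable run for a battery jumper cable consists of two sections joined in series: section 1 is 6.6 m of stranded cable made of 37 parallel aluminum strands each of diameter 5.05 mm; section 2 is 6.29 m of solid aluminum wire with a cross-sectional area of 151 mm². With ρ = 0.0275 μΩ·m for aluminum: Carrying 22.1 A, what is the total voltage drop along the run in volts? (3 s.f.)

ρ = 0.0275 μΩ·m = 2.75×10^-8 Ω·m
Section 1: A_strand = π(2.5250e-03)² = 2.003e-05 m²; R₁ = ρL/(N·A_s) = (2.75×10^-8)(6.6)/(37×2.003e-05) = 2.449×10^-4 Ω
Section 2: A = 151 mm² = 1.510e-04 m²
R₂ = (2.75×10^-8)(6.29)/(1.510e-04) = 0.001146 Ω
R = R₁ + R₂ = 0.00139 Ω
V = IR = 22.1 × 0.00139 = 0.0307 V

0.0307 V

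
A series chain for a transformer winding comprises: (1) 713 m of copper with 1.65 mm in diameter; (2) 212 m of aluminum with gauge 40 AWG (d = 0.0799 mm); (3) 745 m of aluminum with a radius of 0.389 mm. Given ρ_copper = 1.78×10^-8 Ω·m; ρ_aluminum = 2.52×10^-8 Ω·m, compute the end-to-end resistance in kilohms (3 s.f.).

Seg 1: A = π(d/2)² = π(8.2500e-04 m)² = 2.138e-06 m²
R_1 = (1.78×10^-8)(713)/(2.138e-06) = 5.935 Ω
Seg 2: A = π(0.0799/2 mm)² = π(3.9950e-05 m)² = 5.014e-09 m²
R_2 = (2.52×10^-8)(212)/(5.014e-09) = 1065 Ω
Seg 3: A = πr² = π(3.8900e-04 m)² = 4.754e-07 m²
R_3 = (2.52×10^-8)(745)/(4.754e-07) = 39.49 Ω
R_total = R_1 + R_2 + R_3 = 1.11 kΩ

1.11 kΩ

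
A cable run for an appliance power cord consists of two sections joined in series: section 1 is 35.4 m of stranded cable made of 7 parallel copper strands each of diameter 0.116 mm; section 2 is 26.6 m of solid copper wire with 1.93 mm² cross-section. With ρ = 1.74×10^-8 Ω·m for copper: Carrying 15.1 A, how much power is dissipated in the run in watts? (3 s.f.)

1950 W

Section 1: A_strand = π(5.8000e-05)² = 1.057e-08 m²; R₁ = ρL/(N·A_s) = (1.74×10^-8)(35.4)/(7×1.057e-08) = 8.326 Ω
Section 2: A = 1.93 mm² = 1.930e-06 m²
R₂ = (1.74×10^-8)(26.6)/(1.930e-06) = 0.2398 Ω
R = R₁ + R₂ = 8.566 Ω
P = I²R = (15.1)² × 8.566 = 1950 W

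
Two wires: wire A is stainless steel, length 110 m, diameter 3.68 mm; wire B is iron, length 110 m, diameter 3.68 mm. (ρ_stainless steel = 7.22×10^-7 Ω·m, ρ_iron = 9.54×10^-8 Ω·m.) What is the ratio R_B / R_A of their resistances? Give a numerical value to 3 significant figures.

R ∝ ρL/d², so R_B/R_A = (ρ_B/ρ_A)
= (9.54×10^-8/7.22×10^-7) = 0.132

0.132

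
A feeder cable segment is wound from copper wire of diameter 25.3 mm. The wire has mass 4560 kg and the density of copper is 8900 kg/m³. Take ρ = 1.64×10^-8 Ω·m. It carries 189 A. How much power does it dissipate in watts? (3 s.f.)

A = π(d/2)² = π(1.2650e-02 m)² = 5.0273e-04 m²
L = m/(density·A) = 4560/(8900×5.0273e-04) = 1019 m
R = ρL/A = (1.64×10^-8)(1019)/(5.0273e-04) = 0.03325 Ω
P = I²R = (189)² × 0.03325 = 1190 W

1190 W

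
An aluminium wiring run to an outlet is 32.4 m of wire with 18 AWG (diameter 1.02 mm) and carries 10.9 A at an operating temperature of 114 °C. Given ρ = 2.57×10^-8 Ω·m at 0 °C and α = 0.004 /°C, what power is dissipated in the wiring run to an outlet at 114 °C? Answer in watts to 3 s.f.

176 W

A = π(1.02/2 mm)² = π(5.1000e-04 m)² = 8.171e-07 m²
R₍0₎ = ρL/A = (2.57×10^-8)(32.4)/(8.171e-07) = 1.019 Ω
R₍114₎ = R₍0₎(1 + αΔT) = 1.019 × (1 + 0.004×114) = 1.484 Ω
P = I²R = (10.9)² × 1.484 = 176 W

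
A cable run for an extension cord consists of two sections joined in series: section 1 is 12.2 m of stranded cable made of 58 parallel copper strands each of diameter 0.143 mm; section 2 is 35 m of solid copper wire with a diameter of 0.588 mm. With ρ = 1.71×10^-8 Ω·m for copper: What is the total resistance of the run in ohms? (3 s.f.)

Section 1: A_strand = π(7.1500e-05)² = 1.606e-08 m²; R₁ = ρL/(N·A_s) = (1.71×10^-8)(12.2)/(58×1.606e-08) = 0.224 Ω
Section 2: A = π(d/2)² = π(2.9400e-04 m)² = 2.715e-07 m²
R₂ = (1.71×10^-8)(35)/(2.715e-07) = 2.204 Ω
R = R₁ + R₂ = 2.43 Ω

2.43 Ω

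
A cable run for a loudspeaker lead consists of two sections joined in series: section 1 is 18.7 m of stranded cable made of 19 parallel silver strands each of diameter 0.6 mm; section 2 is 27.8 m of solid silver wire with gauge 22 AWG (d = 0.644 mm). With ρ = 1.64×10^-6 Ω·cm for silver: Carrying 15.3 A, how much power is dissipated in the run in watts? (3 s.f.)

ρ = 1.64×10^-6 Ω·cm = 1.64×10^-8 Ω·m
Section 1: A_strand = π(3.0000e-04)² = 2.827e-07 m²; R₁ = ρL/(N·A_s) = (1.64×10^-8)(18.7)/(19×2.827e-07) = 0.05709 Ω
Section 2: A = π(0.644/2 mm)² = π(3.2200e-04 m)² = 3.257e-07 m²
R₂ = (1.64×10^-8)(27.8)/(3.257e-07) = 1.4 Ω
R = R₁ + R₂ = 1.457 Ω
P = I²R = (15.3)² × 1.457 = 341 W

341 W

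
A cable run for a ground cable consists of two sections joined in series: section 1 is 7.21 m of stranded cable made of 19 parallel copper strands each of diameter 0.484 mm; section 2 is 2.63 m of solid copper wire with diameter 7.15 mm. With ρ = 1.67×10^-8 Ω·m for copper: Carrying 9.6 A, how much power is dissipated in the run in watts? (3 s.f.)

Section 1: A_strand = π(2.4200e-04)² = 1.840e-07 m²; R₁ = ρL/(N·A_s) = (1.67×10^-8)(7.21)/(19×1.840e-07) = 0.03444 Ω
Section 2: A = π(d/2)² = π(3.5750e-03 m)² = 4.015e-05 m²
R₂ = (1.67×10^-8)(2.63)/(4.015e-05) = 0.001094 Ω
R = R₁ + R₂ = 0.03554 Ω
P = I²R = (9.6)² × 0.03554 = 3.28 W

3.28 W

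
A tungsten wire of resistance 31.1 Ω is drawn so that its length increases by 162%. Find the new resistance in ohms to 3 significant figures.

k = 1 + 162/100 = 2.62; volume constant ⇒ A' = A/k, so R' = k²R.
R' = 6.864 × 31.1 = 213 Ω

213 Ω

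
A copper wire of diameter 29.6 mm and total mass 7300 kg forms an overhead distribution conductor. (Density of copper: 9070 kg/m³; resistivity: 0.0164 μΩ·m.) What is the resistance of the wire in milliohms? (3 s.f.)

ρ = 0.0164 μΩ·m = 1.64×10^-8 Ω·m
A = π(d/2)² = π(1.4800e-02 m)² = 6.8813e-04 m²
L = m/(density·A) = 7300/(9070×6.8813e-04) = 1170 m
R = ρL/A = (1.64×10^-8)(1170)/(6.8813e-04) = 27.9 mΩ

27.9 mΩ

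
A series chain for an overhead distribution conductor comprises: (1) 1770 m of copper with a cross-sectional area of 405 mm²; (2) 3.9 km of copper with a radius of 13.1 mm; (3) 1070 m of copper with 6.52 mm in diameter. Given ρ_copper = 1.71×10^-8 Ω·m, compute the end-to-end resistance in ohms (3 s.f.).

0.746 Ω

Seg 1: A = 405 mm² = 4.050e-04 m²
R_1 = (1.71×10^-8)(1770)/(4.050e-04) = 0.07473 Ω
Seg 2: A = πr² = π(1.3100e-02 m)² = 5.391e-04 m²
R_2 = (1.71×10^-8)(3900)/(5.391e-04) = 0.1237 Ω
Seg 3: A = π(d/2)² = π(3.2600e-03 m)² = 3.339e-05 m²
R_3 = (1.71×10^-8)(1070)/(3.339e-05) = 0.548 Ω
R_total = R_1 + R_2 + R_3 = 0.746 Ω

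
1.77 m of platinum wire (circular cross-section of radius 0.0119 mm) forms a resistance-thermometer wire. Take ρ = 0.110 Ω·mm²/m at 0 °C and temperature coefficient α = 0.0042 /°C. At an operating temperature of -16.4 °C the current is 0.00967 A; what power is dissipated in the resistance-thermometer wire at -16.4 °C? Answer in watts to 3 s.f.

0.0381 W

ρ = 0.110 Ω·mm²/m = 1.10×10^-7 Ω·m
A = πr² = π(1.1900e-05 m)² = 4.449e-10 m²
R₍0₎ = ρL/A = (1.10×10^-7)(1.77)/(4.449e-10) = 437.6 Ω
R₍-16.4₎ = R₍0₎(1 + αΔT) = 437.6 × (1 + 0.0042×-16.4) = 407.5 Ω
P = I²R = (0.00967)² × 407.5 = 0.0381 W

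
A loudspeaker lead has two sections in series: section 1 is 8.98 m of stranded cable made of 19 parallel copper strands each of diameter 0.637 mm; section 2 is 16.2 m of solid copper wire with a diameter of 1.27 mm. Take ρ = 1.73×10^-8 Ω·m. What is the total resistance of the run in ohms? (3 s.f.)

0.247 Ω

Section 1: A_strand = π(3.1850e-04)² = 3.187e-07 m²; R₁ = ρL/(N·A_s) = (1.73×10^-8)(8.98)/(19×3.187e-07) = 0.02566 Ω
Section 2: A = π(d/2)² = π(6.3500e-04 m)² = 1.267e-06 m²
R₂ = (1.73×10^-8)(16.2)/(1.267e-06) = 0.2212 Ω
R = R₁ + R₂ = 0.247 Ω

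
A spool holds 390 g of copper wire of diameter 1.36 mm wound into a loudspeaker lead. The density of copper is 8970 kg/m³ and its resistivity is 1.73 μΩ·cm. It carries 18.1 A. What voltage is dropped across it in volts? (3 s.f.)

6.45 V

ρ = 1.73 μΩ·cm = 1.73×10^-8 Ω·m
A = π(d/2)² = π(6.8000e-04 m)² = 1.4527e-06 m²
L = m/(density·A) = 0.39/(8970×1.4527e-06) = 29.93 m
R = ρL/A = (1.73×10^-8)(29.93)/(1.4527e-06) = 0.3564 Ω
V = IR = 18.1 × 0.3564 = 6.45 V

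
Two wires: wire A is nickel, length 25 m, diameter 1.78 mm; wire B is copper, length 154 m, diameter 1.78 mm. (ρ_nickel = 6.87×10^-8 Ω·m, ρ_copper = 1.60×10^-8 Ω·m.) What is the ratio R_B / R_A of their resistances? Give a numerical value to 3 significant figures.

R ∝ ρL/d², so R_B/R_A = (ρ_B/ρ_A) × (L_B/L_A)
= (1.60×10^-8/6.87×10^-8) × (154/25) = 1.43

1.43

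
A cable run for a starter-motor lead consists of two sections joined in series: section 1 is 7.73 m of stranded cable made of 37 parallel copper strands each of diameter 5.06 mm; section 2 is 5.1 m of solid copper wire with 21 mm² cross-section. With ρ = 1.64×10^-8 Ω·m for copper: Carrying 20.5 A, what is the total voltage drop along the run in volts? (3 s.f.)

0.0851 V

Section 1: A_strand = π(2.5300e-03)² = 2.011e-05 m²; R₁ = ρL/(N·A_s) = (1.64×10^-8)(7.73)/(37×2.011e-05) = 1.704×10^-4 Ω
Section 2: A = 21 mm² = 2.100e-05 m²
R₂ = (1.64×10^-8)(5.1)/(2.100e-05) = 0.003983 Ω
R = R₁ + R₂ = 0.004153 Ω
V = IR = 20.5 × 0.004153 = 0.0851 V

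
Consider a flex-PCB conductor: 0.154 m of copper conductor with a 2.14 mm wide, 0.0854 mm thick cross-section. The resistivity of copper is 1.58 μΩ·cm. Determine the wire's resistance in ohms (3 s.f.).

ρ = 1.58 μΩ·cm = 1.58×10^-8 Ω·m
A = 2.14 × 0.0854 mm² = 0.183 mm² = 1.828e-07 m²
R = ρL/A = (1.58×10^-8)(0.154 m)/(1.828e-07 m²) = 0.0133 Ω

0.0133 Ω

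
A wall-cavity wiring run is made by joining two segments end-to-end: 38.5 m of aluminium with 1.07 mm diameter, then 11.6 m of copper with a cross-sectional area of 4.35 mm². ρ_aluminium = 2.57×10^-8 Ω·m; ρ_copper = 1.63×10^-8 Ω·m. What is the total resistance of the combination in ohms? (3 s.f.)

Segment 1: A = π(d/2)² = π(5.3500e-04 m)² = 8.992e-07 m²
R₁ = ρL/A = (2.57×10^-8)(38.5)/(8.992e-07) = 1.1 Ω
Segment 2: A = 4.35 mm² = 4.350e-06 m²
R₂ = (1.63×10^-8)(11.6)/(4.350e-06) = 0.04347 Ω
R = R₁ + R₂ = 1.14 Ω

1.14 Ω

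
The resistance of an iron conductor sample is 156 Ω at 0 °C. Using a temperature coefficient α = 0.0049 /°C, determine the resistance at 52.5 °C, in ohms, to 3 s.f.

ΔT = 52.5 − 0 = 52.5 °C
R = R₀(1 + αΔT) = 156 × (1 + 0.0049×52.5) = 156 × 1.257 = 196 Ω

196 Ω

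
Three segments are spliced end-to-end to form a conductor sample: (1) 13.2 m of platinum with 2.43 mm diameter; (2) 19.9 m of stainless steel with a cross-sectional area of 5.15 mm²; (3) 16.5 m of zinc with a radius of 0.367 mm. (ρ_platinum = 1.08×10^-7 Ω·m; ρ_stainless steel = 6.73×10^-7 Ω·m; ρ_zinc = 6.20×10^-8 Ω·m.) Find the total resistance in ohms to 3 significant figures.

5.33 Ω

Seg 1: A = π(d/2)² = π(1.2150e-03 m)² = 4.638e-06 m²
R_1 = (1.08×10^-7)(13.2)/(4.638e-06) = 0.3074 Ω
Seg 2: A = 5.15 mm² = 5.150e-06 m²
R_2 = (6.73×10^-7)(19.9)/(5.150e-06) = 2.601 Ω
Seg 3: A = πr² = π(3.6700e-04 m)² = 4.231e-07 m²
R_3 = (6.20×10^-8)(16.5)/(4.231e-07) = 2.418 Ω
R_total = R_1 + R_2 + R_3 = 5.33 Ω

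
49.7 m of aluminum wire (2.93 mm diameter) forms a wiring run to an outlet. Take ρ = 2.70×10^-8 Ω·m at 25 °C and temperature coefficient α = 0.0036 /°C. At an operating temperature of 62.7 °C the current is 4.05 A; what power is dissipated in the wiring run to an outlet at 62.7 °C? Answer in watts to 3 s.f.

A = π(d/2)² = π(1.4650e-03 m)² = 6.743e-06 m²
R₍25₎ = ρL/A = (2.70×10^-8)(49.7)/(6.743e-06) = 0.199 Ω
R₍62.7₎ = R₍25₎(1 + αΔT) = 0.199 × (1 + 0.0036×37.7) = 0.226 Ω
P = I²R = (4.05)² × 0.226 = 3.71 W

3.71 W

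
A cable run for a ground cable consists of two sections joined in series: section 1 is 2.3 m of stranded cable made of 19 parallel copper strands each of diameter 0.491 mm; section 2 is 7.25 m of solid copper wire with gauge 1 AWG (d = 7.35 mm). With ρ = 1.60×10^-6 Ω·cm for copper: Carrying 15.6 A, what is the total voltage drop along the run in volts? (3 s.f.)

ρ = 1.60×10^-6 Ω·cm = 1.60×10^-8 Ω·m
Section 1: A_strand = π(2.4550e-04)² = 1.893e-07 m²; R₁ = ρL/(N·A_s) = (1.60×10^-8)(2.3)/(19×1.893e-07) = 0.01023 Ω
Section 2: A = π(7.35/2 mm)² = π(3.6750e-03 m)² = 4.243e-05 m²
R₂ = (1.60×10^-8)(7.25)/(4.243e-05) = 0.002734 Ω
R = R₁ + R₂ = 0.01296 Ω
V = IR = 15.6 × 0.01296 = 0.202 V

0.202 V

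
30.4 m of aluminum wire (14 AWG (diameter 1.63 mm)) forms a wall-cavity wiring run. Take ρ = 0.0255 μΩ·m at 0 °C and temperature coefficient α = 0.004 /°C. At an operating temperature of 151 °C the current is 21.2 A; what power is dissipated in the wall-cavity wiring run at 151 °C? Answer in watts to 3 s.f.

ρ = 0.0255 μΩ·m = 2.55×10^-8 Ω·m
A = π(1.63/2 mm)² = π(8.1500e-04 m)² = 2.087e-06 m²
R₍0₎ = ρL/A = (2.55×10^-8)(30.4)/(2.087e-06) = 0.3715 Ω
R₍151₎ = R₍0₎(1 + αΔT) = 0.3715 × (1 + 0.004×151) = 0.5959 Ω
P = I²R = (21.2)² × 0.5959 = 268 W

268 W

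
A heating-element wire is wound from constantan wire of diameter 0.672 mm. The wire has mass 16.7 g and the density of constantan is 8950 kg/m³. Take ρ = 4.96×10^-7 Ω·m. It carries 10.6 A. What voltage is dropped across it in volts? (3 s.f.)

A = π(d/2)² = π(3.3600e-04 m)² = 3.5467e-07 m²
L = m/(density·A) = 0.0167/(8950×3.5467e-07) = 5.261 m
R = ρL/A = (4.96×10^-7)(5.261)/(3.5467e-07) = 7.357 Ω
V = IR = 10.6 × 7.357 = 78.0 V

78.0 V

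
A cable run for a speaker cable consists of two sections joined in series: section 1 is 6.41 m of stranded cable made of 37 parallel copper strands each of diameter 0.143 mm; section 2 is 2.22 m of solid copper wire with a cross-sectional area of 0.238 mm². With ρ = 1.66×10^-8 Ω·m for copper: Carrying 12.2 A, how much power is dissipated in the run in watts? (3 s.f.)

49.7 W

Section 1: A_strand = π(7.1500e-05)² = 1.606e-08 m²; R₁ = ρL/(N·A_s) = (1.66×10^-8)(6.41)/(37×1.606e-08) = 0.1791 Ω
Section 2: A = 0.238 mm² = 2.380e-07 m²
R₂ = (1.66×10^-8)(2.22)/(2.380e-07) = 0.1548 Ω
R = R₁ + R₂ = 0.3339 Ω
P = I²R = (12.2)² × 0.3339 = 49.7 W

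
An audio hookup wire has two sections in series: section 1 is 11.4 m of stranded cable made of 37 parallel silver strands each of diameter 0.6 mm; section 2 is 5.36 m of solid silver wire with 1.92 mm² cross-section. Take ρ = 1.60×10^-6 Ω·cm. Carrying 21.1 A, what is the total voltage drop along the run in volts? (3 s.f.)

ρ = 1.60×10^-6 Ω·cm = 1.60×10^-8 Ω·m
Section 1: A_strand = π(3.0000e-04)² = 2.827e-07 m²; R₁ = ρL/(N·A_s) = (1.60×10^-8)(11.4)/(37×2.827e-07) = 0.01744 Ω
Section 2: A = 1.92 mm² = 1.920e-06 m²
R₂ = (1.60×10^-8)(5.36)/(1.920e-06) = 0.04467 Ω
R = R₁ + R₂ = 0.0621 Ω
V = IR = 21.1 × 0.0621 = 1.31 V

1.31 V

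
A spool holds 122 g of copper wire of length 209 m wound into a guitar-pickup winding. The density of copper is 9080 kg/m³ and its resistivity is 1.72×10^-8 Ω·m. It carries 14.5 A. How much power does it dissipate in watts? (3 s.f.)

11800 W

A = m/(density·L) = 0.122/(9080×209) = 6.4288e-08 m²
R = ρL/A = (1.72×10^-8)(209)/(6.4288e-08) = 55.92 Ω
P = I²R = (14.5)² × 55.92 = 11800 W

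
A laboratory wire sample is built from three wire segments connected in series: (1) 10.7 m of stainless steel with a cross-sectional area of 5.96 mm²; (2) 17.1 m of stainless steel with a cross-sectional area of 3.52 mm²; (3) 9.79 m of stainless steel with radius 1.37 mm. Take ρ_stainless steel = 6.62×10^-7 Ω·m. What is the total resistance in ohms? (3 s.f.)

Seg 1: A = 5.96 mm² = 5.960e-06 m²
R_1 = (6.62×10^-7)(10.7)/(5.960e-06) = 1.188 Ω
Seg 2: A = 3.52 mm² = 3.520e-06 m²
R_2 = (6.62×10^-7)(17.1)/(3.520e-06) = 3.216 Ω
Seg 3: A = πr² = π(1.3700e-03 m)² = 5.896e-06 m²
R_3 = (6.62×10^-7)(9.79)/(5.896e-06) = 1.099 Ω
R_total = R_1 + R_2 + R_3 = 5.50 Ω

5.50 Ω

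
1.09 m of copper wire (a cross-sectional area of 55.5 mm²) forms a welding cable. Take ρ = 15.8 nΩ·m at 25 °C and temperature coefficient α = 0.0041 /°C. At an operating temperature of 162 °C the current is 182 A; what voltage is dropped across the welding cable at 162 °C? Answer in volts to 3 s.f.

ρ = 15.8 nΩ·m = 1.58×10^-8 Ω·m
A = 55.5 mm² = 5.550e-05 m²
R₍25₎ = ρL/A = (1.58×10^-8)(1.09)/(5.550e-05) = 3.103×10^-4 Ω
R₍162₎ = R₍25₎(1 + αΔT) = 3.103×10^-4 × (1 + 0.0041×137) = 4.846×10^-4 Ω
V = IR = 182 × 4.846×10^-4 = 0.0882 V

0.0882 V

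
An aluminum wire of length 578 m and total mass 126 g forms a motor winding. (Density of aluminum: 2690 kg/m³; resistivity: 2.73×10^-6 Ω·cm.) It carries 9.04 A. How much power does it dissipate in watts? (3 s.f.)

15900 W

ρ = 2.73×10^-6 Ω·cm = 2.73×10^-8 Ω·m
A = m/(density·L) = 0.126/(2690×578) = 8.1038e-08 m²
R = ρL/A = (2.73×10^-8)(578)/(8.1038e-08) = 194.7 Ω
P = I²R = (9.04)² × 194.7 = 15900 W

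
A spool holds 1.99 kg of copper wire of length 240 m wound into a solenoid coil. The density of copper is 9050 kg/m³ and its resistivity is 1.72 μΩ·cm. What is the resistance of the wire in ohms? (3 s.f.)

ρ = 1.72 μΩ·cm = 1.72×10^-8 Ω·m
A = m/(density·L) = 1.99/(9050×240) = 9.1621e-07 m²
R = ρL/A = (1.72×10^-8)(240)/(9.1621e-07) = 4.51 Ω

4.51 Ω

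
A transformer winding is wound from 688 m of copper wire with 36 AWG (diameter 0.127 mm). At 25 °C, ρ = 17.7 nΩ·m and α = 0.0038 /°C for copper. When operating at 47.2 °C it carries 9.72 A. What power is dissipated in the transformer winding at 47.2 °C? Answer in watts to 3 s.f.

98500 W

ρ = 17.7 nΩ·m = 1.77×10^-8 Ω·m
A = π(0.127/2 mm)² = π(6.3500e-05 m)² = 1.267e-08 m²
R₍25₎ = ρL/A = (1.77×10^-8)(688)/(1.267e-08) = 961.3 Ω
R₍47.2₎ = R₍25₎(1 + αΔT) = 961.3 × (1 + 0.0038×22.2) = 1042 Ω
P = I²R = (9.72)² × 1042 = 98500 W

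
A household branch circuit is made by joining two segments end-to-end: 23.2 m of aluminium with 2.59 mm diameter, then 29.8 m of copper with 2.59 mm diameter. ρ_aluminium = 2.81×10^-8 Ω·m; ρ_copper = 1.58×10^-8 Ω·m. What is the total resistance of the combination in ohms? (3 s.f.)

Segment 1: A = π(d/2)² = π(1.2950e-03 m)² = 5.269e-06 m²
R₁ = ρL/A = (2.81×10^-8)(23.2)/(5.269e-06) = 0.1237 Ω
R₂ = (1.58×10^-8)(29.8)/(5.269e-06) = 0.08937 Ω
R = R₁ + R₂ = 0.213 Ω

0.213 Ω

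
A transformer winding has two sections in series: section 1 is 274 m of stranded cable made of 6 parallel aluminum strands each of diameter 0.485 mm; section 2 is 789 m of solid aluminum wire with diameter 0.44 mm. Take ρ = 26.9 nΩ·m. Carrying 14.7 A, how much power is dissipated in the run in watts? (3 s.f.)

31600 W

ρ = 26.9 nΩ·m = 2.69×10^-8 Ω·m
Section 1: A_strand = π(2.4250e-04)² = 1.847e-07 m²; R₁ = ρL/(N·A_s) = (2.69×10^-8)(274)/(6×1.847e-07) = 6.649 Ω
Section 2: A = π(d/2)² = π(2.2000e-04 m)² = 1.521e-07 m²
R₂ = (2.69×10^-8)(789)/(1.521e-07) = 139.6 Ω
R = R₁ + R₂ = 146.2 Ω
P = I²R = (14.7)² × 146.2 = 31600 W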